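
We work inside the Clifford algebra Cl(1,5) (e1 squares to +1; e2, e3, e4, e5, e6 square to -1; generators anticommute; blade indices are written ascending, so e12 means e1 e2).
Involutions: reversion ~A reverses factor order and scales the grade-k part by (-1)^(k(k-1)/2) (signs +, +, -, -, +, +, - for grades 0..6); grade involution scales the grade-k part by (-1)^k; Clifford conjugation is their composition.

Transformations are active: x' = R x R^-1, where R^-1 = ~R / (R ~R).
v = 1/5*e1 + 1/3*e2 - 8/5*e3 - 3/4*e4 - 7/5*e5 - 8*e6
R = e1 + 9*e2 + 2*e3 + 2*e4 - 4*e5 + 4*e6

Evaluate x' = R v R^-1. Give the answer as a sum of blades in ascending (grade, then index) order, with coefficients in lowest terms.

~R = e1 + 9*e2 + 2*e3 + 2*e4 - 4*e5 + 4*e6, and R ~R = -120, so R^-1 = ~R / (-120).
R v = 283/10 - 22/15*e12 - 2*e13 - 23/20*e14 - 3/5*e15 - 44/5*e16 - 226/15*e23 - 89/12*e24 - 169/15*e25 - 220/3*e26 + 17/10*e34 - 46/5*e35 - 48/5*e36 - 29/5*e45 - 13*e46 + 188/5*e56
Answer: -403/600*e1 - 2747/600*e2 + 197/300*e3 - 29/150*e4 + 493/150*e5 + 917/150*e6


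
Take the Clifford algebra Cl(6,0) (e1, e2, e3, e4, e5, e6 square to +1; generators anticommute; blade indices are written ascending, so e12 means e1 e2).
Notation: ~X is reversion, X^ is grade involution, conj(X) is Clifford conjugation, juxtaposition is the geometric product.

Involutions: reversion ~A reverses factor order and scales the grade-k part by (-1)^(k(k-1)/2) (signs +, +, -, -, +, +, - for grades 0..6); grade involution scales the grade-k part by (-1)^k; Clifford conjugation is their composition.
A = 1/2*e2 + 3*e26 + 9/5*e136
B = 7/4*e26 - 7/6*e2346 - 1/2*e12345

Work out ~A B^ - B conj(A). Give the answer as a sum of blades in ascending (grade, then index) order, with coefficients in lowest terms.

first term: 21/4 + 7/8*e6 - 7/2*e34 - 63/20*e123 + 21/10*e124 - 7/12*e346 - 1/4*e1345 + 9/10*e2456 - 3/2*e13456
second term: 21/4 + 7/8*e6 - 7/2*e34 - 63/20*e123 - 21/10*e124 - 7/12*e346 - 1/4*e1345 - 9/10*e2456 - 3/2*e13456
Answer: 21/5*e124 + 9/5*e2456


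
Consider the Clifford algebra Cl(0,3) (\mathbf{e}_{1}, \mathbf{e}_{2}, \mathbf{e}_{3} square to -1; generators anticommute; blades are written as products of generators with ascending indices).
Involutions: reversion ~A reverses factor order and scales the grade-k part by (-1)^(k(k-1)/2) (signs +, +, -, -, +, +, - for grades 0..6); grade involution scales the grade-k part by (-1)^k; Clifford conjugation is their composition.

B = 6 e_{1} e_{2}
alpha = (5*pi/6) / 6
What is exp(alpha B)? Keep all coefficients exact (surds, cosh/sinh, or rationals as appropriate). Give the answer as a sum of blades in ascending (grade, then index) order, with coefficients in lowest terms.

B^2 = (6)^2*(e_{1} e_{2})^2 = 36*(-1) = -36 (a basis 2-blade squares to minus the product of its generators' squares).
B^2 = -36 — the series telescopes trigonometrically here: l = 6, alpha*l = \frac{5 \pi}{6}, so exp(alpha B) = cos(\frac{5 \pi}{6}) + (sin(\frac{5 \pi}{6})/6)*B = - \frac{\sqrt{3}}{2} + (\frac{1}{12})*B.
Answer: - \frac{\sqrt{3}}{2} + \frac{1}{2} e_{1} e_{2}


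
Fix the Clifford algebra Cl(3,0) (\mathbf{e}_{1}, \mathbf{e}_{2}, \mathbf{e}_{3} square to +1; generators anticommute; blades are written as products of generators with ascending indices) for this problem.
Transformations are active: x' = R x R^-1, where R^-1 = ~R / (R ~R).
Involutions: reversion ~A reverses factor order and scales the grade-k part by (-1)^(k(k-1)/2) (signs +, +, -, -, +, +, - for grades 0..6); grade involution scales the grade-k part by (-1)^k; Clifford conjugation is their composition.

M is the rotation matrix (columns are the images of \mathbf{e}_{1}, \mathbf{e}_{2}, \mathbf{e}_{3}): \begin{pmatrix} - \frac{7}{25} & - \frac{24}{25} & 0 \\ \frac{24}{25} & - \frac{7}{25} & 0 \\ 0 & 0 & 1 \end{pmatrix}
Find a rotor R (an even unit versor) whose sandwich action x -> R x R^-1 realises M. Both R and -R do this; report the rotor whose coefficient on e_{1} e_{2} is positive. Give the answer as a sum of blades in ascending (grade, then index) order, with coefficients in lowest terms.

Method: write R = a + b12*e_{1} e_{2} + b13*e_{1} e_{3} + b23*e_{2} e_{3} with a^2 + b12^2 + b13^2 + b23^2 = 1 (so R^-1 = ~R). Expanding the columns R e_j ~R gives tr M = 4a^2 - 1 and, from the antisymmetric part, M21 - M12 = -4a*b12, M13 - M31 = 4a*b13, M32 - M23 = -4a*b23.
Here tr M = \frac{11}{25}, so a^2 = (1 + tr M)/4 = \frac{9}{25} and a = ±\frac{3}{5}. Taking a = \frac{3}{5}: M21 - M12 = \frac{48}{25}, M13 - M31 = 0, M32 - M23 = 0, giving b12 = -\frac{4}{5}, b13 = 0, b23 = 0, i.e. R = \frac{3}{5} - \frac{4}{5} e_{1} e_{2}.
Its e_{1} e_{2} coefficient is negative, so report the other preimage -R.
Answer: -\frac{3}{5} + \frac{4}{5} e_{1} e_{2}. Sheet selection: the two-to-one cover makes ±R indistinguishable at the matrix level (trace \frac{11}{25}), so uniqueness comes from the required sign on e_{1} e_{2}.


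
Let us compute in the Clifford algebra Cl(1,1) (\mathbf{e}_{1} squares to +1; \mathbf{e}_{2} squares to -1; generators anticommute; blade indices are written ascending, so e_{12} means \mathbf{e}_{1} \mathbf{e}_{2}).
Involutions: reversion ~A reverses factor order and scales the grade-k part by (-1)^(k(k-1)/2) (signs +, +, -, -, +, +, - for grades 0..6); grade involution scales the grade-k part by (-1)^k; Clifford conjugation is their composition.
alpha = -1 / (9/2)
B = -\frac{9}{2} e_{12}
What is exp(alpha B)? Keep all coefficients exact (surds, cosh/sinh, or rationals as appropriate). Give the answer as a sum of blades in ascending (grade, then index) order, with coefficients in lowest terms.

B^2 = (-\frac{9}{2})^2*(e_{12})^2 = \frac{81}{4}*(+1) = \frac{81}{4} (a basis 2-blade squares to minus the product of its generators' squares).
B^2 = \frac{81}{4} — hyperbolic case — the even/odd split gives cosh and sinh: l = \frac{9}{2}, alpha*l = -1, so exp(alpha B) = cosh(-1) + (sinh(-1)/(\frac{9}{2}))*B = \cosh{\left(1 \right)} + (- \frac{2 \sinh{\left(1 \right)}}{9})*B.
Answer: \cosh{\left(1 \right)} + \sinh{\left(1 \right)} e_{12}


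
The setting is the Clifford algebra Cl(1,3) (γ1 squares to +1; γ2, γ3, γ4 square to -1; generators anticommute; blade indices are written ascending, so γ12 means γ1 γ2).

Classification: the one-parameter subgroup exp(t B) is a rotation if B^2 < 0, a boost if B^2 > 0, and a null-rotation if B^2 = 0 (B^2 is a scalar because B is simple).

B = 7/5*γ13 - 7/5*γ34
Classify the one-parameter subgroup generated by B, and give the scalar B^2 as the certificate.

B^2 term by term: the squares give (7/5)^2*(γ13)^2 + (-7/5)^2*(γ34)^2 = 49/25*(+1) + 49/25*(-1) = 0 (each basis 2-blade squares to minus the product of its generators' squares); cross terms between blades sharing an index anticommute and cancel. So B^2 = 0.
Answer: null-rotation, certificate B^2 = 0. Key observation: B^2 = 0 is a conjugation invariant, so its sign decides the class regardless of the surface form of B.


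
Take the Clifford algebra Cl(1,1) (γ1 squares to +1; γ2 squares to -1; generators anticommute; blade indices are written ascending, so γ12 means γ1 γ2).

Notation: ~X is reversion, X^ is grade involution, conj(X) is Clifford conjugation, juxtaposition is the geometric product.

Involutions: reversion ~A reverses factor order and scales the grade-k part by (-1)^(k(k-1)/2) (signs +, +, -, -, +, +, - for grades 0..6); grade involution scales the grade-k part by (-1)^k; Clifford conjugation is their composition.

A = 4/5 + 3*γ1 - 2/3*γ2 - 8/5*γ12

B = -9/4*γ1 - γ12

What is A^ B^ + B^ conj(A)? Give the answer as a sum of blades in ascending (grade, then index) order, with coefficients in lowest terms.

first term: -103/20 + 17/15*γ1 + 33/5*γ2 - 23/10*γ12
second term: -167/20 + 37/15*γ1 + 3/5*γ2 + 7/10*γ12
Answer: -27/2 + 18/5*γ1 + 36/5*γ2 - 8/5*γ12


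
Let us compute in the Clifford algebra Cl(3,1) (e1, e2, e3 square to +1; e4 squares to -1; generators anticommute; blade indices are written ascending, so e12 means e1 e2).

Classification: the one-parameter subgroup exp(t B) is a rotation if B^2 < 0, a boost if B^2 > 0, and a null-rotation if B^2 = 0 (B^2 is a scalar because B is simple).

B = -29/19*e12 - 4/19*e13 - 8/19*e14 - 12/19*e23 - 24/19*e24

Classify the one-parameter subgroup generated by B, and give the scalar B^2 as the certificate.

B^2 term by term: the squares give (-29/19)^2*(e12)^2 + (-4/19)^2*(e13)^2 + (-8/19)^2*(e14)^2 + (-12/19)^2*(e23)^2 + (-24/19)^2*(e24)^2 = 841/361*(-1) + 16/361*(-1) + 64/361*(+1) + 144/361*(-1) + 576/361*(+1) = -1 (each basis 2-blade squares to minus the product of its generators' squares); cross terms between blades sharing an index anticommute and cancel; the commuting (index-disjoint) pairs give grade-4 terms 2*c*c'*(blade product), which cancel blade by blade — e1234: -192/361 + 192/361 = 0 — confirming B is simple. So B^2 = -1.
Answer: rotation, certificate B^2 = -1. The invariant at work: B^2 = -1 is unchanged by conjugation, hence its sign classifies the subgroup whatever basis B is written in.


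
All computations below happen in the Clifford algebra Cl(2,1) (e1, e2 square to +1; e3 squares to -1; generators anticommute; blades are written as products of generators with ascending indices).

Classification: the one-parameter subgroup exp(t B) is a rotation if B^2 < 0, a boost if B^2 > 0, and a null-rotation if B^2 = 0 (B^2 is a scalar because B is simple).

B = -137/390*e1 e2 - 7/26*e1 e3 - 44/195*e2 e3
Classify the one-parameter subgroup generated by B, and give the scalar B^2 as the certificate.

B^2 term by term: the squares give (-137/390)^2*(e1 e2)^2 + (-7/26)^2*(e1 e3)^2 + (-44/195)^2*(e2 e3)^2 = 18769/152100*(-1) + 49/676*(+1) + 1936/38025*(+1) = 0 (each basis 2-blade squares to minus the product of its generators' squares); cross terms between blades sharing an index anticommute and cancel. So B^2 = 0.
Answer: null-rotation, certificate B^2 = 0. Why this suffices: the scalar 0 survives any versor conjugation, so its sign alone determines the class however B is presented.


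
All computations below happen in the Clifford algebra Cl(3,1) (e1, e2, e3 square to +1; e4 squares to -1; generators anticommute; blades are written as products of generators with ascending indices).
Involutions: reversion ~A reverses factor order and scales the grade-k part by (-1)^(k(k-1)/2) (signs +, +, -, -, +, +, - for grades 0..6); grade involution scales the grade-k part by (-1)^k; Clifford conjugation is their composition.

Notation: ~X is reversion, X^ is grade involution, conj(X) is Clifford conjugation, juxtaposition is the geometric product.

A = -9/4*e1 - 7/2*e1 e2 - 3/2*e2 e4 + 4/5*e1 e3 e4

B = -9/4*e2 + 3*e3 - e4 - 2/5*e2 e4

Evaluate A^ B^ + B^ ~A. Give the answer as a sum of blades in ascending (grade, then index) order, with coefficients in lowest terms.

first term: 3/5 - 63/8*e1 + 3/2*e2 + 27/8*e4 + 81/16*e1 e2 - 119/20*e1 e3 + 5/4*e1 e4 + 509/50*e1 e2 e3 - 22/5*e1 e2 e4 - 9/2*e2 e3 e4 - 9/5*e1 e2 e3 e4
second term: -3/5 - 63/8*e1 + 3/2*e2 + 27/8*e4 + 81/16*e1 e2 - 119/20*e1 e3 + 5/4*e1 e4 - 509/50*e1 e2 e3 + 22/5*e1 e2 e4 + 9/2*e2 e3 e4 + 9/5*e1 e2 e3 e4
Answer: -63/4*e1 + 3*e2 + 27/4*e4 + 81/8*e1 e2 - 119/10*e1 e3 + 5/2*e1 e4


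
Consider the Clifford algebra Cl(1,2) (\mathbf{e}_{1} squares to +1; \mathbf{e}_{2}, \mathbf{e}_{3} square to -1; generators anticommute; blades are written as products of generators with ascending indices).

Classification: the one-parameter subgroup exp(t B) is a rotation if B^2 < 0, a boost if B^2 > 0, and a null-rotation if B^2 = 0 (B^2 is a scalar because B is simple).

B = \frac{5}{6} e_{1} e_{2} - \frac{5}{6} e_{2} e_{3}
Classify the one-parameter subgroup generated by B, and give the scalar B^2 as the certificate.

B^2 term by term: the squares give (\frac{5}{6})^2*(e_{1} e_{2})^2 + (-\frac{5}{6})^2*(e_{2} e_{3})^2 = \frac{25}{36}*(+1) + \frac{25}{36}*(-1) = 0 (each basis 2-blade squares to minus the product of its generators' squares); cross terms between blades sharing an index anticommute and cancel. So B^2 = 0.
Answer: null-rotation, certificate B^2 = 0. No conjugation can change B^2 = 0; the sign gives the class.


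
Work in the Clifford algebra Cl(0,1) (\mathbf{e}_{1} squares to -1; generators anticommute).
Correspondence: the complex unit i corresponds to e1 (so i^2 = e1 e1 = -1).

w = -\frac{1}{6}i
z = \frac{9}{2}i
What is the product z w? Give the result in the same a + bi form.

In blades: z = \frac{9}{2} e_{1}, w = -\frac{1}{6} e_{1}.
Distribute z over w term by term (generator squares from the signature, products reordered to ascending indices): (\frac{9}{2} e_{1})*w = \frac{3}{4}.
Sum: \frac{3}{4}; translating back through the correspondence:
Answer: \frac{3}{4}


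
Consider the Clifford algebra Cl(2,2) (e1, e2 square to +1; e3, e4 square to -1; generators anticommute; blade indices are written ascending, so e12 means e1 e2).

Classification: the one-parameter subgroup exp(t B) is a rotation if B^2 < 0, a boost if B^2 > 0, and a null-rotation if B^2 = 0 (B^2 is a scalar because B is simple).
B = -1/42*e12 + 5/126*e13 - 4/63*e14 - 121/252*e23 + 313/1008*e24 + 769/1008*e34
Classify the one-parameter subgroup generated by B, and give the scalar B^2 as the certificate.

B^2 term by term: the squares give (-1/42)^2*(e12)^2 + (5/126)^2*(e13)^2 + (-4/63)^2*(e14)^2 + (-121/252)^2*(e23)^2 + (313/1008)^2*(e24)^2 + (769/1008)^2*(e34)^2 = 1/1764*(-1) + 25/15876*(+1) + 16/3969*(+1) + 14641/63504*(+1) + 97969/1016064*(+1) + 591361/1016064*(-1) = -1/4 (each basis 2-blade squares to minus the product of its generators' squares); cross terms between blades sharing an index anticommute and cancel; the commuting (index-disjoint) pairs give grade-4 terms 2*c*c'*(blade product), which cancel blade by blade — e1234: -769/21168 - 1565/63504 + 242/3969 = 0 — confirming B is simple. So B^2 = -1/4.
Answer: rotation, certificate B^2 = -1/4. Check the certificate: B^2 = -1/4, and that sign is decisive whatever form B takes.


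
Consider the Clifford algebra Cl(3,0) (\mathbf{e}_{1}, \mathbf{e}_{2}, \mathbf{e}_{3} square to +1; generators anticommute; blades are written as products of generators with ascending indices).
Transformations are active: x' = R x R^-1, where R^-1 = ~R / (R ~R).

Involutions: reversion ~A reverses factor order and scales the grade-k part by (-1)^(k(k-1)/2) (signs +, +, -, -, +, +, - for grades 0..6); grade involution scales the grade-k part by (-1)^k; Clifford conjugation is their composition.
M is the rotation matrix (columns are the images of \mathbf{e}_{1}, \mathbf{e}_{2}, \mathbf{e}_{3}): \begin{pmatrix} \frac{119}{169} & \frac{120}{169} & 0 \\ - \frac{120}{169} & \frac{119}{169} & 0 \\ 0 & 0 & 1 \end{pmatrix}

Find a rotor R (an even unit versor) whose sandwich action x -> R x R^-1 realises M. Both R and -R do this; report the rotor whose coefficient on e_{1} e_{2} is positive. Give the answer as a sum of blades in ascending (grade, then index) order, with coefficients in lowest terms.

Method: write R = a + b12*e_{1} e_{2} + b13*e_{1} e_{3} + b23*e_{2} e_{3} with a^2 + b12^2 + b13^2 + b23^2 = 1 (so R^-1 = ~R). Expanding the columns R e_j ~R gives tr M = 4a^2 - 1 and, from the antisymmetric part, M21 - M12 = -4a*b12, M13 - M31 = 4a*b13, M32 - M23 = -4a*b23.
Here tr M = \frac{407}{169}, so a^2 = (1 + tr M)/4 = \frac{144}{169} and a = ±\frac{12}{13}. Taking a = \frac{12}{13}: M21 - M12 = -\frac{240}{169}, M13 - M31 = 0, M32 - M23 = 0, giving b12 = \frac{5}{13}, b13 = 0, b23 = 0, i.e. R = \frac{12}{13} + \frac{5}{13} e_{1} e_{2}.
Its e_{1} e_{2} coefficient is already positive.
Answer: \frac{12}{13} + \frac{5}{13} e_{1} e_{2}. Sheet selection: the two-to-one cover makes ±R indistinguishable at the matrix level (trace \frac{407}{169}), so uniqueness comes from the required sign on e_{1} e_{2}.


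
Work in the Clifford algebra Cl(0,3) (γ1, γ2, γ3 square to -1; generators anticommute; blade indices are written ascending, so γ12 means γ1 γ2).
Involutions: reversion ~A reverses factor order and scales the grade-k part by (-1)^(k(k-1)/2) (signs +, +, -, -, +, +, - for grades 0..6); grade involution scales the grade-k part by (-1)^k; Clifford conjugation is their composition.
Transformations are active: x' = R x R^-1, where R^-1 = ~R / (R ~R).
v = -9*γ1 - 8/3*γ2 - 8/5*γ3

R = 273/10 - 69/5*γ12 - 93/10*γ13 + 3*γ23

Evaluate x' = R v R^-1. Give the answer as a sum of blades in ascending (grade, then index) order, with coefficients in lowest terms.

~R = 273/10 + 69/5*γ12 + 93/10*γ13 - 3*γ23, and R ~R = 51561/50, so R^-1 = ~R / (51561/50).
R v = -14869/50*γ1 + 281/5*γ2 + 1601/50*γ3 - 743/25*γ123
Answer: -34972/5055*γ1 + 8604/1685*γ2 + 6893/1685*γ3


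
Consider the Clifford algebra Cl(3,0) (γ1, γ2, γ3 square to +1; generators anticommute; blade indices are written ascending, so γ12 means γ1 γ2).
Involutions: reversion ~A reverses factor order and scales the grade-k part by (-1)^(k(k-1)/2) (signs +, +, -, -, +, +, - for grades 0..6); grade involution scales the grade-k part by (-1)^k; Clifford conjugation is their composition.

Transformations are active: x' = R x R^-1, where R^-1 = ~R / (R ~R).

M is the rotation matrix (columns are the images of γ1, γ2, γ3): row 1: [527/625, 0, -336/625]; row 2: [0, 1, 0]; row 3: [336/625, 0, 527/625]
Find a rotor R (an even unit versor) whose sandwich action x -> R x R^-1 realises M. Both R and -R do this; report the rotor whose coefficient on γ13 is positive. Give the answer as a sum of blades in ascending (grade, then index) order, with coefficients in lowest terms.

Method: write R = a + b12*γ12 + b13*γ13 + b23*γ23 with a^2 + b12^2 + b13^2 + b23^2 = 1 (so R^-1 = ~R). Expanding the columns R e_j ~R gives tr M = 4a^2 - 1 and, from the antisymmetric part, M21 - M12 = -4a*b12, M13 - M31 = 4a*b13, M32 - M23 = -4a*b23.
Here tr M = 1679/625, so a^2 = (1 + tr M)/4 = 576/625 and a = ±24/25. Taking a = 24/25: M21 - M12 = 0, M13 - M31 = -672/625, M32 - M23 = 0, giving b12 = 0, b13 = -7/25, b23 = 0, i.e. R = 24/25 - 7/25*γ13.
Its γ13 coefficient is negative, so report the other preimage -R.
Answer: -24/25 + 7/25*γ13. Sheet selection: the two-to-one cover makes ±R indistinguishable at the matrix level (trace 1679/625), so uniqueness comes from the required sign on γ13.


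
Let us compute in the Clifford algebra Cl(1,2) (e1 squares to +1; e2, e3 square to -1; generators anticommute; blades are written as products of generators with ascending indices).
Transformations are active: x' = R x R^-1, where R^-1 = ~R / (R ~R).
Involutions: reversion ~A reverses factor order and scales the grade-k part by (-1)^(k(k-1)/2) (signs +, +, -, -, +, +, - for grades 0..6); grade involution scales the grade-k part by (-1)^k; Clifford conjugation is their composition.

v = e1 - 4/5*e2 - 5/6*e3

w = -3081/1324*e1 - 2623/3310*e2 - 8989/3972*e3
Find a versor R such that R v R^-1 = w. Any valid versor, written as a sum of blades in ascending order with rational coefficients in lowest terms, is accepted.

Why this works: both vectors square to -301/900, so q(v) = q(w) and R = v + w = -1757/1324*e1 - 5271/3310*e2 - 12299/3972*e3 carries v to w — its own direction survives, the complement (v - w)/2 flips.
Answer: -1757/1324*e1 - 5271/3310*e2 - 12299/3972*e3


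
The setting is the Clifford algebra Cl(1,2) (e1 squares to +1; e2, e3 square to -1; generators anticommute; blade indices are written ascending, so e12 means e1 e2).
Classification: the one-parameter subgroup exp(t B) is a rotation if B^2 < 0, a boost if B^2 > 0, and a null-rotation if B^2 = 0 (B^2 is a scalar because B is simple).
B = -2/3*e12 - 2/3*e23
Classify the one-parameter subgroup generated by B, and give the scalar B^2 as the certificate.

B^2 term by term: the squares give (-2/3)^2*(e12)^2 + (-2/3)^2*(e23)^2 = 4/9*(+1) + 4/9*(-1) = 0 (each basis 2-blade squares to minus the product of its generators' squares); cross terms between blades sharing an index anticommute and cancel. So B^2 = 0.
Answer: null-rotation, certificate B^2 = 0. Because 0 is invariant under every versor sandwich, the classification follows from its sign alone.


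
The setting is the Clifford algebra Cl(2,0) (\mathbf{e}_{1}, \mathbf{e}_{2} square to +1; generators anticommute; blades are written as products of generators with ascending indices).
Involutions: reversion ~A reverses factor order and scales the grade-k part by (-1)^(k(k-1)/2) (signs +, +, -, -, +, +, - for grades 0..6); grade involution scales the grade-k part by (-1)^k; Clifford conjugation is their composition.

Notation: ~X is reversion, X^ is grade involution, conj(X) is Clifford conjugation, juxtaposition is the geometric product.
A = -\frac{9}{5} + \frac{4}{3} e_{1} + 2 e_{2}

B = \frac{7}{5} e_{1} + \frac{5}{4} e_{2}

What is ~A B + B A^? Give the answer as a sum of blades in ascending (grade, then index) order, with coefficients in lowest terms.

first term: \frac{131}{30} - \frac{63}{25} e_{1} - \frac{9}{4} e_{2} - \frac{17}{15} e_{1} e_{2}
second term: -\frac{131}{30} - \frac{63}{25} e_{1} - \frac{9}{4} e_{2} - \frac{17}{15} e_{1} e_{2}
Answer: -\frac{126}{25} e_{1} - \frac{9}{2} e_{2} - \frac{34}{15} e_{1} e_{2}


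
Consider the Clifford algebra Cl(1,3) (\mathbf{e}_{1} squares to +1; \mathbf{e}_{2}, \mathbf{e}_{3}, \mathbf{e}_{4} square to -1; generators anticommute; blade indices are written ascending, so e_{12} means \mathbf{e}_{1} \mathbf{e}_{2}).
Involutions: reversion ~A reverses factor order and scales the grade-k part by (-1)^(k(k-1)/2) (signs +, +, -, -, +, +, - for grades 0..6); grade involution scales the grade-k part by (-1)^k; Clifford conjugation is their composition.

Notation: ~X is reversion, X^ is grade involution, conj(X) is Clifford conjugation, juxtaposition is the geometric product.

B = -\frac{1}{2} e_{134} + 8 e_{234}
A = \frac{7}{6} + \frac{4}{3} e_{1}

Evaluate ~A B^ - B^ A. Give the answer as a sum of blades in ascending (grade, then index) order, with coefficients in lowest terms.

first term: \frac{2}{3} e_{34} + \frac{7}{12} e_{134} - \frac{28}{3} e_{234} - \frac{32}{3} e_{1234}
second term: \frac{2}{3} e_{34} + \frac{7}{12} e_{134} - \frac{28}{3} e_{234} + \frac{32}{3} e_{1234}
Answer: -\frac{64}{3} e_{1234}


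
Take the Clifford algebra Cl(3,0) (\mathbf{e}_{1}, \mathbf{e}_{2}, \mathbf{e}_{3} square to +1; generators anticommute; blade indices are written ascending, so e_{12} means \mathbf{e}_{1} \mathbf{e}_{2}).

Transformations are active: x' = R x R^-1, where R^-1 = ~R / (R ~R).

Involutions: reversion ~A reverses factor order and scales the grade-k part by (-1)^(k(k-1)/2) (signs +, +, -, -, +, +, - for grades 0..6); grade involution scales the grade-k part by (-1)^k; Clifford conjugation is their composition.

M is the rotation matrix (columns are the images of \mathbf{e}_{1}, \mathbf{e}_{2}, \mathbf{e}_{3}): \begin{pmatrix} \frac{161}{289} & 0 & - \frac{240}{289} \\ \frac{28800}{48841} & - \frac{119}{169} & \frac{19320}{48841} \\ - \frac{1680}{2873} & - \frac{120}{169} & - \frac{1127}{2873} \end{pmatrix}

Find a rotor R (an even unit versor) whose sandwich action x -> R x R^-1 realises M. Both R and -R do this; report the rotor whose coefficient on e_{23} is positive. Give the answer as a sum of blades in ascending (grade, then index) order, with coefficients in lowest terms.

Method: write R = a + b12*e_{12} + b13*e_{13} + b23*e_{23} with a^2 + b12^2 + b13^2 + b23^2 = 1 (so R^-1 = ~R). Expanding the columns R e_j ~R gives tr M = 4a^2 - 1 and, from the antisymmetric part, M21 - M12 = -4a*b12, M13 - M31 = 4a*b13, M32 - M23 = -4a*b23.
Here tr M = -\frac{26341}{48841}, so a^2 = (1 + tr M)/4 = \frac{5625}{48841} and a = ±\frac{75}{221}. Taking a = \frac{75}{221}: M21 - M12 = \frac{28800}{48841}, M13 - M31 = -\frac{12000}{48841}, M32 - M23 = -\frac{54000}{48841}, giving b12 = -\frac{96}{221}, b13 = -\frac{40}{221}, b23 = \frac{180}{221}, i.e. R = \frac{75}{221} - \frac{96}{221} e_{12} - \frac{40}{221} e_{13} + \frac{180}{221} e_{23}.
Its e_{23} coefficient is already positive.
Answer: \frac{75}{221} - \frac{96}{221} e_{12} - \frac{40}{221} e_{13} + \frac{180}{221} e_{23}. Key observation: the double cover Spin(3) -> SO(3) sends R and -R to the same matrix (trace -\frac{26341}{48841} here), so the stated sign of the e_{23} coefficient is what selects one sheet.


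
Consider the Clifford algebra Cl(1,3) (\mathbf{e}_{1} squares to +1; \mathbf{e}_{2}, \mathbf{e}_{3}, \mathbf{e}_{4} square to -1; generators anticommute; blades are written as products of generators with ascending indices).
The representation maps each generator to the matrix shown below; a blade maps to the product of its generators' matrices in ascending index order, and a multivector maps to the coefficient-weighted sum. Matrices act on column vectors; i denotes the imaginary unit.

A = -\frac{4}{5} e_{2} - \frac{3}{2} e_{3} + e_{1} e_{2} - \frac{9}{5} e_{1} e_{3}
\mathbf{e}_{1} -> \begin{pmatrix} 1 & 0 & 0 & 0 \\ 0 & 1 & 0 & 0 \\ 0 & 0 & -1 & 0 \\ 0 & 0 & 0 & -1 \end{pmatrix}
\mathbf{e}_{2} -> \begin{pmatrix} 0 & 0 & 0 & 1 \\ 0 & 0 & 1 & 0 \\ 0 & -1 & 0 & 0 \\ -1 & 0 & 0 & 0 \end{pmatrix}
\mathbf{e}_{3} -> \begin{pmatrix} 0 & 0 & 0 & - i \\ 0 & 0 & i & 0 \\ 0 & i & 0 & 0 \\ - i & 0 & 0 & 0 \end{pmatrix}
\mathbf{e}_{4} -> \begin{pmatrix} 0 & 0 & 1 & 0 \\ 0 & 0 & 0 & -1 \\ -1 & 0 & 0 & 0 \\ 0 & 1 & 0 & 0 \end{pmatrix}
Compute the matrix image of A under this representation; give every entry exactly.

Bivector images (products of the table entries): rho(e_{1} e_{2}) = rho(\mathbf{e}_{1})rho(\mathbf{e}_{2}) = \begin{pmatrix} 0 & 0 & 0 & 1 \\ 0 & 0 & 1 & 0 \\ 0 & 1 & 0 & 0 \\ 1 & 0 & 0 & 0 \end{pmatrix}; rho(e_{1} e_{3}) = rho(\mathbf{e}_{1})rho(\mathbf{e}_{3}) = \begin{pmatrix} 0 & 0 & 0 & - i \\ 0 & 0 & i & 0 \\ 0 & - i & 0 & 0 \\ i & 0 & 0 & 0 \end{pmatrix}.
M = (-\frac{4}{5})*rho(e_{2}) + (-\frac{3}{2})*rho(e_{3}) + (1)*rho(e_{1} e_{2}) + (-\frac{9}{5})*rho(e_{1} e_{3}), summed entrywise:
Answer: \begin{pmatrix} 0 & 0 & 0 & \frac{1}{5} + \frac{33 i}{10} \\ 0 & 0 & \frac{1}{5} - \frac{33 i}{10} & 0 \\ 0 & \frac{9}{5} + \frac{3 i}{10} & 0 & 0 \\ \frac{9}{5} - \frac{3 i}{10} & 0 & 0 & 0 \end{pmatrix}


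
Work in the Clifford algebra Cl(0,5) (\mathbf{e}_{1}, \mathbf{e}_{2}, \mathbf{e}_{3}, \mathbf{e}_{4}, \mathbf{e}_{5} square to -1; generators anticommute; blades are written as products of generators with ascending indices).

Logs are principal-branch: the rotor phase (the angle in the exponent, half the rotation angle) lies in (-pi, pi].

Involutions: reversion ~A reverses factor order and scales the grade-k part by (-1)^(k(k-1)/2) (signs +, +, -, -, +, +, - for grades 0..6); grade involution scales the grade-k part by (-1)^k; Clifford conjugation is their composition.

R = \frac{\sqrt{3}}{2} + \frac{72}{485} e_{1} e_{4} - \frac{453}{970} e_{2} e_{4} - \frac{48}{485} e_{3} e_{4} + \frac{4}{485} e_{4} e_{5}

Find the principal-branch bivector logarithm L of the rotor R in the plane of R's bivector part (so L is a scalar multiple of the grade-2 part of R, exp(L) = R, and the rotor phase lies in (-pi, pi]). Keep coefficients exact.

The scalar part of R is \frac{\sqrt{3}}{2}, which fixes the principal-branch rotor phase; the unit plane is then the bivector part divided by the sine of that phase, and L is that plane scaled by the phase.
Concretely: cos(phase) = \frac{\sqrt{3}}{2} gives phase = ±\frac{\pi}{6}, and since phase/sin(phase) is even the sign is immaterial: L = (phase/sin(phase)) * <R>_2 = (\frac{\pi}{3}) * <R>_2.
Answer: \frac{24 \pi}{485} e_{1} e_{4} - \frac{151 \pi}{970} e_{2} e_{4} - \frac{16 \pi}{485} e_{3} e_{4} + \frac{4 \pi}{1455} e_{4} e_{5}


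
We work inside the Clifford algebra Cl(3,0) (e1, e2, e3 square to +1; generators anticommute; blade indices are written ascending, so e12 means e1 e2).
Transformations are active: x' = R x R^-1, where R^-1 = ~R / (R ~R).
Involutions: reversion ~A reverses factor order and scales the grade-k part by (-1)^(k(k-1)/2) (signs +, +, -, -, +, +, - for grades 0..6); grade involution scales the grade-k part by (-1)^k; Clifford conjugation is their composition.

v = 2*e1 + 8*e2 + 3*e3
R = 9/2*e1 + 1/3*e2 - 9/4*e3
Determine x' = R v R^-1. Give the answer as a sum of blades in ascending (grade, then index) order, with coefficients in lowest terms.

~R = 9/2*e1 + 1/3*e2 - 9/4*e3, and R ~R = 3661/144, so R^-1 = ~R / (3661/144).
R v = 59/12 + 106/3*e12 + 18*e13 + 19*e23
Answer: -950/3661*e1 - 28816/3661*e2 - 14169/3661*e3


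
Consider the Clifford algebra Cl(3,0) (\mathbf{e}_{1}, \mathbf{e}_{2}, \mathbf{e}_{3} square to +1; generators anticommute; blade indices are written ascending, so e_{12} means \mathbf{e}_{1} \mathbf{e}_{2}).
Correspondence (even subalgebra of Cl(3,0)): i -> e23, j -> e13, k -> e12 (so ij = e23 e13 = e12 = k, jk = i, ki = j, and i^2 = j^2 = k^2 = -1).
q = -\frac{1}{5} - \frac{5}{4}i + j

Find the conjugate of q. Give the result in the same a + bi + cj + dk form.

In blades: q = -\frac{1}{5} + e_{13} - \frac{5}{4} e_{23}.
Quaternion conjugation is reversion on the even subalgebra: the scalar is fixed and every grade-2 blade flips sign, giving -\frac{1}{5} - e_{13} + \frac{5}{4} e_{23}; translating back:
Answer: -\frac{1}{5} + \frac{5}{4}i - j


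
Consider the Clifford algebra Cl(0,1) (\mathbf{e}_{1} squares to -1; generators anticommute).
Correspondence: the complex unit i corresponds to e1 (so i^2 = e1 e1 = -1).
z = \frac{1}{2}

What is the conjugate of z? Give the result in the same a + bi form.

In blades: z = \frac{1}{2}.
Conjugation here is Clifford conjugation: the scalar is fixed and the grade-1 and grade-2 blades all flip sign, giving \frac{1}{2}; translating back:
Answer: \frac{1}{2}


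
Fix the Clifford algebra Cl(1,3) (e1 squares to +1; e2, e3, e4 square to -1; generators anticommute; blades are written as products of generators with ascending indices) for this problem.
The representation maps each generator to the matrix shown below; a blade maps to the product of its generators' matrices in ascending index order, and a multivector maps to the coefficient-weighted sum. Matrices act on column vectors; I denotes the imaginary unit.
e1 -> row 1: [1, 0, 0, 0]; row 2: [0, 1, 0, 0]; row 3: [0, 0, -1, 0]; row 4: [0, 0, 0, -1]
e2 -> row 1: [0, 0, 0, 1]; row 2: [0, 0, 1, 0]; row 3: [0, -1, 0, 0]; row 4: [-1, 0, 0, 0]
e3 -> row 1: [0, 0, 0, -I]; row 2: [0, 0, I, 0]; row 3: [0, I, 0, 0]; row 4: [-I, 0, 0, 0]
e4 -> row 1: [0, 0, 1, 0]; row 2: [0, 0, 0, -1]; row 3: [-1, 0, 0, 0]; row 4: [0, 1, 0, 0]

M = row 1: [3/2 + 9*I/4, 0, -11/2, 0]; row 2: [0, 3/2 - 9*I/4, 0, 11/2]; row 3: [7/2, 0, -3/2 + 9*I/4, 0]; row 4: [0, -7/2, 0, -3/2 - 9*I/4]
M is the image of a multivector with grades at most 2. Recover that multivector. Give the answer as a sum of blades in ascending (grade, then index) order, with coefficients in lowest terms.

Method: the blade images are trace-orthogonal — tr(rho(e_A) rho(e_B)^-1) = 4 if A = B and 0 otherwise — and rho(e_A)^-1 = (e_A)^2 * rho(e_A) with (e_A)^2 = +1 or -1, so the coefficient of e_A in the preimage is (e_A)^2 * tr(M rho(e_A))/4.
Nonzero projections over blades of grade <= 2: e1: (e1)^2 = +1, tr(M rho(e1)) = 6, coefficient 3/2; e4: (e4)^2 = -1, tr(M rho(e4)) = 18, coefficient -9/2; e1 e4: (e1 e4)^2 = +1, tr(M rho(e1 e4)) = -4, coefficient -1; e2 e3: (e2 e3)^2 = -1, tr(M rho(e2 e3)) = 9, coefficient -9/4. Every other blade of grade <= 2 projects to 0.
Answer: 3/2*e1 - 9/2*e4 - e1 e4 - 9/4*e2 e3


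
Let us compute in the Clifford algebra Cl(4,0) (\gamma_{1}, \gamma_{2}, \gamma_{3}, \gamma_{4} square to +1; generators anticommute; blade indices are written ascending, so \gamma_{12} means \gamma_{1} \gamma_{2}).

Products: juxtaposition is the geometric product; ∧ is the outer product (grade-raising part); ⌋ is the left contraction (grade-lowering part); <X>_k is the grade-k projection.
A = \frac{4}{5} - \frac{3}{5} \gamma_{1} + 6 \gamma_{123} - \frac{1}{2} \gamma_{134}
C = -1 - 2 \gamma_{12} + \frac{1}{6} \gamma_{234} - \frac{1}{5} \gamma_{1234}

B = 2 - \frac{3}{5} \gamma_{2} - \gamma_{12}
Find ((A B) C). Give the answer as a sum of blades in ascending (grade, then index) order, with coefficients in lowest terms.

step 1: \frac{8}{5} - \frac{6}{5} \gamma_{1} + \frac{3}{25} \gamma_{2} + 6 \gamma_{3} - \frac{11}{25} \gamma_{12} + \frac{18}{5} \gamma_{13} + 12 \gamma_{123} - \gamma_{134} + \frac{1}{2} \gamma_{234} + \frac{3}{10} \gamma_{1234}
step 2: -\frac{787}{300} + \frac{129}{100} \gamma_{1} + \frac{52}{25} \gamma_{2} + 18 \gamma_{3} + \frac{12}{5} \gamma_{4} - \frac{389}{150} \gamma_{12} - \frac{18}{5} \gamma_{13} - 2 \gamma_{14} - \frac{36}{5} \gamma_{23} - \frac{43}{25} \gamma_{24} + \frac{133}{250} \gamma_{34} - 24 \gamma_{123} - \frac{9}{5} \gamma_{124} + \frac{1463}{750} \gamma_{134} + \frac{301}{150} \gamma_{234} - \frac{41}{50} \gamma_{1234}
Answer: -\frac{787}{300} + \frac{129}{100} \gamma_{1} + \frac{52}{25} \gamma_{2} + 18 \gamma_{3} + \frac{12}{5} \gamma_{4} - \frac{389}{150} \gamma_{12} - \frac{18}{5} \gamma_{13} - 2 \gamma_{14} - \frac{36}{5} \gamma_{23} - \frac{43}{25} \gamma_{24} + \frac{133}{250} \gamma_{34} - 24 \gamma_{123} - \frac{9}{5} \gamma_{124} + \frac{1463}{750} \gamma_{134} + \frac{301}{150} \gamma_{234} - \frac{41}{50} \gamma_{1234}


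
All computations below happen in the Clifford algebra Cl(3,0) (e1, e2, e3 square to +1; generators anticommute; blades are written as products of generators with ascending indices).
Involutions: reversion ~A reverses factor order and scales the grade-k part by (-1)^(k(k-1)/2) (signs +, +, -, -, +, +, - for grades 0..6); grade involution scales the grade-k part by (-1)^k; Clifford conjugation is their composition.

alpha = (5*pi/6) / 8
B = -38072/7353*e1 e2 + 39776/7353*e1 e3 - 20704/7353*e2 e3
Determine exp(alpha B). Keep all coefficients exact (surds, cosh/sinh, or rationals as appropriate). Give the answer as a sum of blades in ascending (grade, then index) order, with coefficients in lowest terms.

B^2 term by term: the squares give (-38072/7353)^2*(e1 e2)^2 + (39776/7353)^2*(e1 e3)^2 + (-20704/7353)^2*(e2 e3)^2 = 1449477184/54066609*(-1) + 1582130176/54066609*(-1) + 428655616/54066609*(-1) = -64 (each basis 2-blade squares to minus the product of its generators' squares); cross terms between blades sharing an index anticommute and cancel. So B^2 = -64.
B^2 = -64 — the series telescopes trigonometrically here: l = 8, alpha*l = 5*pi/6, so exp(alpha B) = cos(5*pi/6) + (sin(5*pi/6)/8)*B = -sqrt(3)/2 + (1/16)*B.
Answer: -sqrt(3)/2 - 4759/14706*e1 e2 + 2486/7353*e1 e3 - 1294/7353*e2 e3


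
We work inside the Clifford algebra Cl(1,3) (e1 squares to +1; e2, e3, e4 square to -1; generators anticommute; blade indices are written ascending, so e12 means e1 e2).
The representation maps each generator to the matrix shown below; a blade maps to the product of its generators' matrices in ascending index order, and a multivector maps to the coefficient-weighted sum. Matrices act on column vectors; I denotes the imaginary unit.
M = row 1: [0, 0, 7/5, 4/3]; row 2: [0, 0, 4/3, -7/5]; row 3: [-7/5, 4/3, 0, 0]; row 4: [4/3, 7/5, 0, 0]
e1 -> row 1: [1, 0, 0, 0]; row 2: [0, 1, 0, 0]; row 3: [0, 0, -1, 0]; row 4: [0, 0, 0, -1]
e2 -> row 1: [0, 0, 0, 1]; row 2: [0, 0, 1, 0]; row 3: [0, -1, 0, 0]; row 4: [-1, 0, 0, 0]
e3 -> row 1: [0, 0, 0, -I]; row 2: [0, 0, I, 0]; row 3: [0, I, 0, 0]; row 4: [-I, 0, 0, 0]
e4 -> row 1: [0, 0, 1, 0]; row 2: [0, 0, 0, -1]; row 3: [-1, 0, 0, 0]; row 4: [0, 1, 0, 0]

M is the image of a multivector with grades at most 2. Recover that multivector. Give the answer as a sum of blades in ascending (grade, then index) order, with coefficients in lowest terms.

Method: the blade images are trace-orthogonal — tr(rho(e_A) rho(e_B)^-1) = 4 if A = B and 0 otherwise — and rho(e_A)^-1 = (e_A)^2 * rho(e_A) with (e_A)^2 = +1 or -1, so the coefficient of e_A in the preimage is (e_A)^2 * tr(M rho(e_A))/4.
Nonzero projections over blades of grade <= 2: e4: (e4)^2 = -1, tr(M rho(e4)) = -28/5, coefficient 7/5; e12: (e12)^2 = +1, tr(M rho(e12)) = 16/3, coefficient 4/3. Every other blade of grade <= 2 projects to 0.
Answer: 7/5*e4 + 4/3*e12


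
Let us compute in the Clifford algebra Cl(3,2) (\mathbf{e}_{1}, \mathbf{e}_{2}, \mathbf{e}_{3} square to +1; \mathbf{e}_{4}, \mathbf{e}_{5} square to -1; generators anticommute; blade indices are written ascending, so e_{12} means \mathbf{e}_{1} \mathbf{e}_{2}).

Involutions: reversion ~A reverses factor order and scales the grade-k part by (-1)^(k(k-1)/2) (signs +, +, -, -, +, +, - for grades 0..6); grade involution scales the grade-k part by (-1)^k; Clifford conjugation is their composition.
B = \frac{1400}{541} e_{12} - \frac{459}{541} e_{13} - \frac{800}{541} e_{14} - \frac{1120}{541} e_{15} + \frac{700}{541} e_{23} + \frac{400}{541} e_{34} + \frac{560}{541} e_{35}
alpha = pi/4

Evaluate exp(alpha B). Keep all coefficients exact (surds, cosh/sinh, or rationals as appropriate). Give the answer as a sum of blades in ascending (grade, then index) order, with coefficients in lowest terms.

B^2 term by term: the squares give (\frac{1400}{541})^2*(e_{12})^2 + (-\frac{459}{541})^2*(e_{13})^2 + (-\frac{800}{541})^2*(e_{14})^2 + (-\frac{1120}{541})^2*(e_{15})^2 + (\frac{700}{541})^2*(e_{23})^2 + (\frac{400}{541})^2*(e_{34})^2 + (\frac{560}{541})^2*(e_{35})^2 = \frac{1960000}{292681}*(-1) + \frac{210681}{292681}*(-1) + \frac{640000}{292681}*(+1) + \frac{1254400}{292681}*(+1) + \frac{490000}{292681}*(-1) + \frac{160000}{292681}*(+1) + \frac{313600}{292681}*(+1) = -1 (each basis 2-blade squares to minus the product of its generators' squares); cross terms between blades sharing an index anticommute and cancel; the commuting (index-disjoint) pairs give grade-4 terms 2*c*c'*(blade product), which cancel blade by blade — e_{1234}: \frac{1120000}{292681} - \frac{1120000}{292681} = 0; e_{1235}: \frac{1568000}{292681} - \frac{1568000}{292681} = 0; e_{1345}: \frac{896000}{292681} - \frac{896000}{292681} = 0 — confirming B is simple. So B^2 = -1.
B^2 = -1 — circular case — the even/odd split gives cos and sin: l = 1, alpha*l = \frac{\pi}{4}, so exp(alpha B) = cos(\frac{\pi}{4}) + (sin(\frac{\pi}{4})/1)*B = \frac{\sqrt{2}}{2} + (\frac{\sqrt{2}}{2})*B.
Answer: \frac{\sqrt{2}}{2} + \frac{700 \sqrt{2}}{541} e_{12} - \frac{459 \sqrt{2}}{1082} e_{13} - \frac{400 \sqrt{2}}{541} e_{14} - \frac{560 \sqrt{2}}{541} e_{15} + \frac{350 \sqrt{2}}{541} e_{23} + \frac{200 \sqrt{2}}{541} e_{34} + \frac{280 \sqrt{2}}{541} e_{35}


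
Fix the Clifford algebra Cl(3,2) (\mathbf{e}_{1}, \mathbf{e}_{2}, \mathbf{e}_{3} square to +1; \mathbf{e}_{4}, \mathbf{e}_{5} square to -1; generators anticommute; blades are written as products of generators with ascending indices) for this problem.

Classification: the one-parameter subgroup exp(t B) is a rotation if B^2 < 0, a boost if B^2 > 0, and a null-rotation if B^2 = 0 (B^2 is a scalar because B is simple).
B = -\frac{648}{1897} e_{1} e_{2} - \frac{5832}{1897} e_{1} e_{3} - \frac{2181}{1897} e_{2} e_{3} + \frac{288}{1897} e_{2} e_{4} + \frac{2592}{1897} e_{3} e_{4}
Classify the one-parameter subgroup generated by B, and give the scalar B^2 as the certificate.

B^2 term by term: the squares give (-\frac{648}{1897})^2*(e_{1} e_{2})^2 + (-\frac{5832}{1897})^2*(e_{1} e_{3})^2 + (-\frac{2181}{1897})^2*(e_{2} e_{3})^2 + (\frac{288}{1897})^2*(e_{2} e_{4})^2 + (\frac{2592}{1897})^2*(e_{3} e_{4})^2 = \frac{419904}{3598609}*(-1) + \frac{34012224}{3598609}*(-1) + \frac{4756761}{3598609}*(-1) + \frac{82944}{3598609}*(+1) + \frac{6718464}{3598609}*(+1) = -9 (each basis 2-blade squares to minus the product of its generators' squares); cross terms between blades sharing an index anticommute and cancel; the commuting (index-disjoint) pairs give grade-4 terms 2*c*c'*(blade product), which cancel blade by blade — e_{1} e_{2} e_{3} e_{4}: -\frac{3359232}{3598609} + \frac{3359232}{3598609} = 0 — confirming B is simple. So B^2 = -9.
Answer: rotation, certificate B^2 = -9. Why this suffices: the scalar -9 survives any versor conjugation, so its sign alone determines the class however B is presented.


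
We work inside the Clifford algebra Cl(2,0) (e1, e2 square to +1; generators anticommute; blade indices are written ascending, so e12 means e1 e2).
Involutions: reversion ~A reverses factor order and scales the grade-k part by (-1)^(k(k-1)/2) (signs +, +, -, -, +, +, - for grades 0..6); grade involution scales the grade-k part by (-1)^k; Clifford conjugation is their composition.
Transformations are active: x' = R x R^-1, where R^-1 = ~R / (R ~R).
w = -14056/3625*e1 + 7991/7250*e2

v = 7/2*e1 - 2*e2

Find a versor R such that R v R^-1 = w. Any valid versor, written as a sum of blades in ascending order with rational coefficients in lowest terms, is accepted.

Key observation: q(v) = q(w) = 65/4 (sandwiches preserve the norm), so R = v + w = -2737/7250*e1 - 6509/7250*e2 works whenever it is invertible — the component of v along it is kept and (v - w)/2 reverses, sending v to w.
Answer: -2737/7250*e1 - 6509/7250*e2
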